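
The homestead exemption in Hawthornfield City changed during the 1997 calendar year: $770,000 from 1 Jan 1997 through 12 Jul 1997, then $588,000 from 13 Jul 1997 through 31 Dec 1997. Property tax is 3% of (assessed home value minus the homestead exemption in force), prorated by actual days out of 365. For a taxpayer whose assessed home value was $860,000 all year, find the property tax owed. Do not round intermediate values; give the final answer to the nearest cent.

$5,272.93

1 Jan – 12 Jul 1997: 193 days, exemption $770,000 → ($860,000 − $770,000) × 3% × 193/365 = $1,427.6712
13 Jul – 31 Dec 1997: 172 days, exemption $588,000 → ($860,000 − $588,000) × 3% × 172/365 = $3,845.2603
Total = $5,272.9315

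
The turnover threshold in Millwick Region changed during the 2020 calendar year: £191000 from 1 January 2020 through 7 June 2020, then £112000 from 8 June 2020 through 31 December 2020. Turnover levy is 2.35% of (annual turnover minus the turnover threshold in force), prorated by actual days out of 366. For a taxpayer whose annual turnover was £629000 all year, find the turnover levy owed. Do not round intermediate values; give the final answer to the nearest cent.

1 January – 7 June 2020: 159 days, exemption £191000 → (£629000 − £191000) × 2.35% × 159/366 = £4471.5492
8 June – 31 December 2020: 207 days, exemption £112000 → (£629000 − £112000) × 2.35% × 207/366 = £6871.4385
Total = £11342.9877

£11342.99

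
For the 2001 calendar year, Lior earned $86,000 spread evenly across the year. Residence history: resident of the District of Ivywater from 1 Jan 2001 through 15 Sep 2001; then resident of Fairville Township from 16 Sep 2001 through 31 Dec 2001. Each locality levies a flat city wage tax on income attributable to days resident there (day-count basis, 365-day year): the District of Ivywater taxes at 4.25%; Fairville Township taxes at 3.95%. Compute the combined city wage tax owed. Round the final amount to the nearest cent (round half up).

$3,579.37

The District of Ivywater, 1 Jan – 15 Sep 2001: 258 days → $86,000 × 4.25% × 258/365 = $2,583.5342
Fairville Township, 16 Sep – 31 Dec 2001: 107 days → $86,000 × 3.95% × 107/365 = $995.8329
Total = $3,579.3671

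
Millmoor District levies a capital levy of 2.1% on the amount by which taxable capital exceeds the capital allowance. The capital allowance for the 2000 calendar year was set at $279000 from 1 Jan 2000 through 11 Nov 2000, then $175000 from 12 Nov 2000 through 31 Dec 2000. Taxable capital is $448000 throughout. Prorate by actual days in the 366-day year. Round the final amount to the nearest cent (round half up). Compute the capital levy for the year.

1 Jan – 11 Nov 2000: 316 days, exemption $279000 → ($448000 − $279000) × 2.1% × 316/366 = $3064.1639
12 Nov – 31 Dec 2000: 50 days, exemption $175000 → ($448000 − $175000) × 2.1% × 50/366 = $783.1967
Total = $3847.3607

$3847.36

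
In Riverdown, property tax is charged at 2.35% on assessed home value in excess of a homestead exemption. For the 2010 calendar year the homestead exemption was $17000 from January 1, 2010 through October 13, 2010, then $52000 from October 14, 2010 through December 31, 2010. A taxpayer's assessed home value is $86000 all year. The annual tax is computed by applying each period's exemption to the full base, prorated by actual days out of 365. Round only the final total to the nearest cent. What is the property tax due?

January 1 – October 13, 2010: 286 days, exemption $17000 → ($86000 − $17000) × 2.35% × 286/365 = $1270.5452
October 14 – December 31, 2010: 79 days, exemption $52000 → ($86000 − $52000) × 2.35% × 79/365 = $172.9342
Total = $1443.4795

$1443.48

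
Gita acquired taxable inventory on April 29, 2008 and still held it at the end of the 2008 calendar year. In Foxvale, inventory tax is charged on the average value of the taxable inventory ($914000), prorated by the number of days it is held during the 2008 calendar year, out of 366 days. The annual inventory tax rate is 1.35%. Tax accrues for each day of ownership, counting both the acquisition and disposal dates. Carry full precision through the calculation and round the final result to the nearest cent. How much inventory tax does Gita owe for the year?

$8327.14

Days held (April 29 – December 31, 2008): 247 out of 366
Tax = $914000 × 1.35% × 247/366 = $8327.1393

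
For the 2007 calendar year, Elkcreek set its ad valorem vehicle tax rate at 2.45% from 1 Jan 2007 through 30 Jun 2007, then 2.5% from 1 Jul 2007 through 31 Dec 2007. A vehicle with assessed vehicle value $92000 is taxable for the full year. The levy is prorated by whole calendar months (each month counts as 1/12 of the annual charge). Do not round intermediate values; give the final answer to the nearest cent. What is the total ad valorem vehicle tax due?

$2277.00

1 Jan – 30 Jun 2007: 6 months at 2.45% → $92000 × 2.45% × 6/12 = $1127.0000
1 Jul – 31 Dec 2007: 6 months at 2.5% → $92000 × 2.5% × 6/12 = $1150.0000
Total = $2277.0000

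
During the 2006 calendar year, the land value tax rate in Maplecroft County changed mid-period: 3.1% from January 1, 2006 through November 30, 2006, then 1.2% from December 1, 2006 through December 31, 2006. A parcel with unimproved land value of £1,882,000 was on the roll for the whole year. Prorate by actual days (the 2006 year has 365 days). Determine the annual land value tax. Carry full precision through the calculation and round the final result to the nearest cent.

£55,305.02

January 1 – November 30, 2006: 334 days at 3.1% → £1,882,000 × 3.1% × 334/365 = £53,386.9260
December 1 – December 31, 2006: 31 days at 1.2% → £1,882,000 × 1.2% × 31/365 = £1,918.0932
Total = £55,305.0192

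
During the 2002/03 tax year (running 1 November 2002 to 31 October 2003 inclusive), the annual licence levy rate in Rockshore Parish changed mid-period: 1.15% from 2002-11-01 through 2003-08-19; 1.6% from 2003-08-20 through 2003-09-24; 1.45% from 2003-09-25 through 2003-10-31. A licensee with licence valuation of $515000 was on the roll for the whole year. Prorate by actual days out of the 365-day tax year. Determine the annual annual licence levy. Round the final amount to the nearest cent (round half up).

$6307.69

2002-11-01 to 2003-08-19: 292 days at 1.15% → $515000 × 1.15% × 292/365 = $4738.0000
2003-08-20 to 2003-09-24: 36 days at 1.6% → $515000 × 1.6% × 36/365 = $812.7123
2003-09-25 to 2003-10-31: 37 days at 1.45% → $515000 × 1.45% × 37/365 = $756.9795
Total = $6307.6918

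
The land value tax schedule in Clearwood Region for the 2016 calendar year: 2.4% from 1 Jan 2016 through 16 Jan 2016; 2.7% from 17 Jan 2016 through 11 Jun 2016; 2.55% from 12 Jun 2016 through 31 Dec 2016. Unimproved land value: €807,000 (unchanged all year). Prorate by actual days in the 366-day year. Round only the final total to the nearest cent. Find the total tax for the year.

€21,011.77

1 Jan – 16 Jan 2016: 16 days at 2.4% → €807,000 × 2.4% × 16/366 = €846.6885
17 Jan – 11 Jun 2016: 147 days at 2.7% → €807,000 × 2.7% × 147/366 = €8,751.3197
12 Jun – 31 Dec 2016: 203 days at 2.55% → €807,000 × 2.55% × 203/366 = €11,413.7582
Total = €21,011.7664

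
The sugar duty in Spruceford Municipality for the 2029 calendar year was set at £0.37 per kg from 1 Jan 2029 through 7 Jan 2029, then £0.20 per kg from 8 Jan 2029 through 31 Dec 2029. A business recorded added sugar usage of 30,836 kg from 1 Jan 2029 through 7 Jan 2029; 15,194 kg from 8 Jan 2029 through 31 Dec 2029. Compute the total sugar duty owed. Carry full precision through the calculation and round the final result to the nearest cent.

1 Jan – 7 Jan 2029: 30,836 kg at £0.37/kg → £11,409.32
8 Jan – 31 Dec 2029: 15,194 kg at £0.20/kg → £3,038.80

£14,448.12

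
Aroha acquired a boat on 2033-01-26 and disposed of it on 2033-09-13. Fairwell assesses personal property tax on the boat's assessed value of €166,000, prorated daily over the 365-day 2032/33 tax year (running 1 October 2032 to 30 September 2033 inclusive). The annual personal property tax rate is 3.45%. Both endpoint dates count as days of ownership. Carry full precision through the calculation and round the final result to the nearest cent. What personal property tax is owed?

€3,624.48

Days held (2033-01-26 to 2033-09-13): 231 out of 365
Tax = €166,000 × 3.45% × 231/365 = €3,624.4849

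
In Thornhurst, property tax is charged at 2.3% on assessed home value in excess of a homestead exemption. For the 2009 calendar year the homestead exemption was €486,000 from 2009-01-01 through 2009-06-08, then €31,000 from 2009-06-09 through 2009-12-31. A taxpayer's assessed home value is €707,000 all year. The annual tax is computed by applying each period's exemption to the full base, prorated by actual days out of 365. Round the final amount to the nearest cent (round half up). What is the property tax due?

€10,989.27

2009-01-01 to 2009-06-08: 159 days, exemption €486,000 → (€707,000 − €486,000) × 2.3% × 159/365 = €2,214.2384
2009-06-09 to 2009-12-31: 206 days, exemption €31,000 → (€707,000 − €31,000) × 2.3% × 206/365 = €8,775.0356
Total = €10,989.2740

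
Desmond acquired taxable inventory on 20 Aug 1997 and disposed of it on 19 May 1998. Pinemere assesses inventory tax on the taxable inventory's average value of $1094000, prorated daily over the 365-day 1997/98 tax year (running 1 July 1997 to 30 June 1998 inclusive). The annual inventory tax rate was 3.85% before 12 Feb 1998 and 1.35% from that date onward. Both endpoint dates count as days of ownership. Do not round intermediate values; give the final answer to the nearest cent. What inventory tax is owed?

20 Aug 1997 – 11 Feb 1998: 176 days at 3.85% → $1094000 × 3.85% × 176/365 = $20309.4356
12 Feb – 19 May 1998: 97 days at 1.35% → $1094000 × 1.35% × 97/365 = $3924.9123
Total = $24234.3479

$24234.35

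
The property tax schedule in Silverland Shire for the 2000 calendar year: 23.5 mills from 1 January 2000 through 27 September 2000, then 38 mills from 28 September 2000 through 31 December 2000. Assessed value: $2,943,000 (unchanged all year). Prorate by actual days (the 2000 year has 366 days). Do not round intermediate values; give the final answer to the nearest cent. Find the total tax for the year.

$80,236.95

1 January – 27 September 2000: 271 days at 23.5 mills → $2,943,000 × 2.35% × 271/366 = $51,209.0041
28 September – 31 December 2000: 95 days at 38 mills → $2,943,000 × 3.8% × 95/366 = $29,027.9508
Total = $80,236.9549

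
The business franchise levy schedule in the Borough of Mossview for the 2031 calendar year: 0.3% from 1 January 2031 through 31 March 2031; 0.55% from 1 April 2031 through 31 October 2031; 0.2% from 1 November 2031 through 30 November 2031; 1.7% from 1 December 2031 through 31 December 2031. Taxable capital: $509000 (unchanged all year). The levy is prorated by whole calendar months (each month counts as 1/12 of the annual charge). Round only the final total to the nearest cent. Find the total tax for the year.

$2820.71

1 January – 31 March 2031: 3 months at 0.3% → $509000 × 0.3% × 3/12 = $381.7500
1 April – 31 October 2031: 7 months at 0.55% → $509000 × 0.55% × 7/12 = $1633.0417
1 November – 30 November 2031: 1 month at 0.2% → $509000 × 0.2% × 1/12 = $84.8333
1 December – 31 December 2031: 1 month at 1.7% → $509000 × 1.7% × 1/12 = $721.0833
Total = $2820.7083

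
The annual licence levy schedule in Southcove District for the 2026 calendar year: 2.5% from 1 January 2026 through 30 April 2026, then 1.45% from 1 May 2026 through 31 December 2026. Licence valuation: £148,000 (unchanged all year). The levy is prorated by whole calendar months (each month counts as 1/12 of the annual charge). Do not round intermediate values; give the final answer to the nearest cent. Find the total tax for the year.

£2,664.00

1 January – 30 April 2026: 4 months at 2.5% → £148,000 × 2.5% × 4/12 = £1,233.3333
1 May – 31 December 2026: 8 months at 1.45% → £148,000 × 1.45% × 8/12 = £1,430.6667
Total = £2,664.0000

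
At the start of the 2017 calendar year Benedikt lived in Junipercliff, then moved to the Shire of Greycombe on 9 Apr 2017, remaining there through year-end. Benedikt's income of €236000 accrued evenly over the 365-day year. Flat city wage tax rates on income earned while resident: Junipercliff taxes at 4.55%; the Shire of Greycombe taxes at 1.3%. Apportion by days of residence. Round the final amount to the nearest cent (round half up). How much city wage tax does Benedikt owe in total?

€5127.34

Junipercliff, 1 Jan – 8 Apr 2017: 98 days → €236000 × 4.55% × 98/365 = €2883.0795
The Shire of Greycombe, 9 Apr – 31 Dec 2017: 267 days → €236000 × 1.3% × 267/365 = €2244.2630
Total = €5127.3425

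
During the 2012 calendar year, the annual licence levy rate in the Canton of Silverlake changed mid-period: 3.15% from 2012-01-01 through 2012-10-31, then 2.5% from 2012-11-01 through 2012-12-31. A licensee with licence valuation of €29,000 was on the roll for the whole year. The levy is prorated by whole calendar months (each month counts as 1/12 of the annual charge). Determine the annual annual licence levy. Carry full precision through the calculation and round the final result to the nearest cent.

€882.08

2012-01-01 to 2012-10-31: 10 months at 3.15% → €29,000 × 3.15% × 10/12 = €761.2500
2012-11-01 to 2012-12-31: 2 months at 2.5% → €29,000 × 2.5% × 2/12 = €120.8333
Total = €882.0833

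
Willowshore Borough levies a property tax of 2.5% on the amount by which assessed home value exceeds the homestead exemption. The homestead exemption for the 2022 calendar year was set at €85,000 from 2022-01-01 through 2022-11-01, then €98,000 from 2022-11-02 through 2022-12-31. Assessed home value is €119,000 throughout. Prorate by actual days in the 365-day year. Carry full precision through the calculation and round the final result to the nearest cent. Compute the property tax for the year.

2022-01-01 to 2022-11-01: 305 days, exemption €85,000 → (€119,000 − €85,000) × 2.5% × 305/365 = €710.2740
2022-11-02 to 2022-12-31: 60 days, exemption €98,000 → (€119,000 − €98,000) × 2.5% × 60/365 = €86.3014
Total = €796.5753

€796.58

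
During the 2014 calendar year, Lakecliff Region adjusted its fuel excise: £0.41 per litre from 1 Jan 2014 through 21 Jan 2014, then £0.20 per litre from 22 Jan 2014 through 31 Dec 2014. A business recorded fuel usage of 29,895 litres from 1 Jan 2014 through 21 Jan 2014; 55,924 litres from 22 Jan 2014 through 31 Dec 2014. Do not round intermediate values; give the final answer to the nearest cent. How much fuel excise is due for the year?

£23441.75

1 Jan – 21 Jan 2014: 29,895 litres at £0.41/litre → £12256.95
22 Jan – 31 Dec 2014: 55,924 litres at £0.20/litre → £11184.80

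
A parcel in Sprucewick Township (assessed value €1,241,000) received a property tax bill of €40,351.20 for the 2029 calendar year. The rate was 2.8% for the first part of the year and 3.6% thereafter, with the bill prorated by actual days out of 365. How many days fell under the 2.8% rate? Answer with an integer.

Let d = days at the first rate; then 365 − d days at the second rate.
€1,241,000 × [2.8%·d + 3.6%·(365−d)] / 365 = €40,351.20
Solving gives d = 159, so the new rate took effect on June 9, 2029.

159 days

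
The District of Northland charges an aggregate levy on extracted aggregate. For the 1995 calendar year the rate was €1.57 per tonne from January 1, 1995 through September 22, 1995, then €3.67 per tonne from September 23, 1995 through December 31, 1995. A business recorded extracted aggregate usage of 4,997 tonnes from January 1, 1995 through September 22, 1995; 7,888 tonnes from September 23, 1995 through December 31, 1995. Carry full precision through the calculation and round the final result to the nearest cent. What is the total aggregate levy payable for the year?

€36794.25

January 1 – September 22, 1995: 4,997 tonnes at €1.57/tonne → €7845.29
September 23 – December 31, 1995: 7,888 tonnes at €3.67/tonne → €28948.96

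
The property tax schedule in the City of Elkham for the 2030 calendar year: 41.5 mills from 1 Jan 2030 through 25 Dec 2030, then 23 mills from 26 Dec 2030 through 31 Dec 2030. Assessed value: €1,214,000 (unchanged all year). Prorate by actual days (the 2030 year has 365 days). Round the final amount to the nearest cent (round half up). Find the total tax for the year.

1 Jan – 25 Dec 2030: 359 days at 41.5 mills → €1,214,000 × 4.15% × 359/365 = €49,552.8192
26 Dec – 31 Dec 2030: 6 days at 23 mills → €1,214,000 × 2.3% × 6/365 = €458.9918
Total = €50,011.8110

€50,011.81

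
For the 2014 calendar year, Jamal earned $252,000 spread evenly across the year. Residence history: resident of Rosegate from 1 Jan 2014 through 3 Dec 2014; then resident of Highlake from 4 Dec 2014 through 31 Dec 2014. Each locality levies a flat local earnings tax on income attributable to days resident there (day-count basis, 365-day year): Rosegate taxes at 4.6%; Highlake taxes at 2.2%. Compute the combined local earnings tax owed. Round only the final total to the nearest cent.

Rosegate, 1 Jan – 3 Dec 2014: 337 days → $252,000 × 4.6% × 337/365 = $10,702.7507
Highlake, 4 Dec – 31 Dec 2014: 28 days → $252,000 × 2.2% × 28/365 = $425.2932
Total = $11,128.0438

$11,128.04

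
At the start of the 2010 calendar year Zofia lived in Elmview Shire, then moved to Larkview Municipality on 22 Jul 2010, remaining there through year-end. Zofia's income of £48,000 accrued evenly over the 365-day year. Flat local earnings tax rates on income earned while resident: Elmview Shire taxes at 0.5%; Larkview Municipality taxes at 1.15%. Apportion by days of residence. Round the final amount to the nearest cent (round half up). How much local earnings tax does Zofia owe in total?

Elmview Shire, 1 Jan – 21 Jul 2010: 202 days → £48,000 × 0.5% × 202/365 = £132.8219
Larkview Municipality, 22 Jul – 31 Dec 2010: 163 days → £48,000 × 1.15% × 163/365 = £246.5096
Total = £379.3315

£379.33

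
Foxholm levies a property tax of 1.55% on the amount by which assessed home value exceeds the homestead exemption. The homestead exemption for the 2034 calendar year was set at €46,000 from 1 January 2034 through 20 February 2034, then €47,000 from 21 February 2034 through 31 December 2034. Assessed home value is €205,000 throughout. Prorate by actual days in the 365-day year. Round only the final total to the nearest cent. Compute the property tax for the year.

1 January – 20 February 2034: 51 days, exemption €46,000 → (€205,000 − €46,000) × 1.55% × 51/365 = €344.3548
21 February – 31 December 2034: 314 days, exemption €47,000 → (€205,000 − €47,000) × 1.55% × 314/365 = €2,106.8110
Total = €2,451.1658

€2,451.17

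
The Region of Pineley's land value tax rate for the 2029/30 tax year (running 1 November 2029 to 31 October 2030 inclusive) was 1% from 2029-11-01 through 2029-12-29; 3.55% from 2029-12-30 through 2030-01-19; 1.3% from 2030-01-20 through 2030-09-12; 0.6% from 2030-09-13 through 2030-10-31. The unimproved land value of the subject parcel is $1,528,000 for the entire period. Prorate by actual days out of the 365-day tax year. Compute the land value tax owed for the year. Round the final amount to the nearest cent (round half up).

$19,665.15

2029-11-01 to 2029-12-29: 59 days at 1% → $1,528,000 × 1% × 59/365 = $2,469.9178
2029-12-30 to 2030-01-19: 21 days at 3.55% → $1,528,000 × 3.55% × 21/365 = $3,120.8877
2030-01-20 to 2030-09-12: 236 days at 1.3% → $1,528,000 × 1.3% × 236/365 = $12,843.5726
2030-09-13 to 2030-10-31: 49 days at 0.6% → $1,528,000 × 0.6% × 49/365 = $1,230.7726
Total = $19,665.1507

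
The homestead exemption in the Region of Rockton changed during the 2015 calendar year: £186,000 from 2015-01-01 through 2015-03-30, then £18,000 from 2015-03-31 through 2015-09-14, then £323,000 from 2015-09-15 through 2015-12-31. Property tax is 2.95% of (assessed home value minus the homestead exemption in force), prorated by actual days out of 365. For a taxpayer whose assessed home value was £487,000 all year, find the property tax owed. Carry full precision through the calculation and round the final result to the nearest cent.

2015-01-01 to 2015-03-30: 89 days, exemption £186,000 → (£487,000 − £186,000) × 2.95% × 89/365 = £2,165.1384
2015-03-31 to 2015-09-14: 168 days, exemption £18,000 → (£487,000 − £18,000) × 2.95% × 168/365 = £6,368.1205
2015-09-15 to 2015-12-31: 108 days, exemption £323,000 → (£487,000 − £323,000) × 2.95% × 108/365 = £1,431.5178
Total = £9,964.7767

£9,964.78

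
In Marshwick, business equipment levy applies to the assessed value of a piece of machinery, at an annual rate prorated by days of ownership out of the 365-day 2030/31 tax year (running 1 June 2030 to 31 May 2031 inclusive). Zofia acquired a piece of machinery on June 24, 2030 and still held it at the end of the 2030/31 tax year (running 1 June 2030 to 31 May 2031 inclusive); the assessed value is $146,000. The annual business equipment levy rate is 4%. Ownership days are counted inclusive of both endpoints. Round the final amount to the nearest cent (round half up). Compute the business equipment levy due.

$5,472.00

Days held (June 24, 2030 – May 31, 2031): 342 out of 365
Tax = $146,000 × 4% × 342/365 = $5,472.0000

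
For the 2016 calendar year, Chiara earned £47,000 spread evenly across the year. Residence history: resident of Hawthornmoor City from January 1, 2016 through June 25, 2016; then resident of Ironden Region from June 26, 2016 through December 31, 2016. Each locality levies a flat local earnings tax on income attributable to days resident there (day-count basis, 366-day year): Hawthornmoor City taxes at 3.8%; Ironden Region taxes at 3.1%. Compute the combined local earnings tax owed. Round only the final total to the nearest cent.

Hawthornmoor City, January 1 – June 25, 2016: 177 days → £47,000 × 3.8% × 177/366 = £863.7213
Ironden Region, June 26 – December 31, 2016: 189 days → £47,000 × 3.1% × 189/366 = £752.3852
Total = £1,616.1066

£1,616.11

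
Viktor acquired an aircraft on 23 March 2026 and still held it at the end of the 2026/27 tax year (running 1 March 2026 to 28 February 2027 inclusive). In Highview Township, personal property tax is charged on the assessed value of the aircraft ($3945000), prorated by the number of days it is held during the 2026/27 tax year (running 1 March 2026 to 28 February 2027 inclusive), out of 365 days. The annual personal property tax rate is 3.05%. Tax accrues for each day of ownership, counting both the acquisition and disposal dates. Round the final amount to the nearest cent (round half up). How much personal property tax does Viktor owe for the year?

Days held (23 March 2026 – 28 February 2027): 343 out of 365
Tax = $3945000 × 3.05% × 343/365 = $113070.1849

$113070.18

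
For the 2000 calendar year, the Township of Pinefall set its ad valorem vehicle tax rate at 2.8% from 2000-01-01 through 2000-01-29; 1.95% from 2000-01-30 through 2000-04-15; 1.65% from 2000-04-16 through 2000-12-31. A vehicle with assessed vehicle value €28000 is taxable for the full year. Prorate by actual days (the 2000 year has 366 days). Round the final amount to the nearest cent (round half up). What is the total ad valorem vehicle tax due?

2000-01-01 to 2000-01-29: 29 days at 2.8% → €28000 × 2.8% × 29/366 = €62.1202
2000-01-30 to 2000-04-15: 77 days at 1.95% → €28000 × 1.95% × 77/366 = €114.8689
2000-04-16 to 2000-12-31: 260 days at 1.65% → €28000 × 1.65% × 260/366 = €328.1967
Total = €505.1858

€505.19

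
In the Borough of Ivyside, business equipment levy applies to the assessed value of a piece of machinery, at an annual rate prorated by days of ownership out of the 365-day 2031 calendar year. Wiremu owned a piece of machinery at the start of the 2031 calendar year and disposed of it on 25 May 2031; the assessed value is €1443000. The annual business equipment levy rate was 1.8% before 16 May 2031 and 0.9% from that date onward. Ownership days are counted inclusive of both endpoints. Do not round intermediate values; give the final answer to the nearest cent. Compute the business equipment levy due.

1 Jan – 15 May 2031: 135 days at 1.8% → €1443000 × 1.8% × 135/365 = €9606.8219
16 May – 25 May 2031: 10 days at 0.9% → €1443000 × 0.9% × 10/365 = €355.8082
Total = €9962.6301

€9962.63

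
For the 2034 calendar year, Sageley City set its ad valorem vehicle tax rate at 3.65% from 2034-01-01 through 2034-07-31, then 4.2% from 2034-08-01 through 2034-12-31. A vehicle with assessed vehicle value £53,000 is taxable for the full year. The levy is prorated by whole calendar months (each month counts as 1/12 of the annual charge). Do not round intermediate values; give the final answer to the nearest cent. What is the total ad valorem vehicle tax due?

2034-01-01 to 2034-07-31: 7 months at 3.65% → £53,000 × 3.65% × 7/12 = £1,128.4583
2034-08-01 to 2034-12-31: 5 months at 4.2% → £53,000 × 4.2% × 5/12 = £927.5000
Total = £2,055.9583

£2,055.96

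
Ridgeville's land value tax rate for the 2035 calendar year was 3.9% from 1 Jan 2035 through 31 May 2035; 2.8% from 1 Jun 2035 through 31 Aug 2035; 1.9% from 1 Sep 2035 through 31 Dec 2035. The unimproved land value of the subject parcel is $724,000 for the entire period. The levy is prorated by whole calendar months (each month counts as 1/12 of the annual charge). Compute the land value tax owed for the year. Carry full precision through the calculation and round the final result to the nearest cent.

$21,418.33

1 Jan – 31 May 2035: 5 months at 3.9% → $724,000 × 3.9% × 5/12 = $11,765.0000
1 Jun – 31 Aug 2035: 3 months at 2.8% → $724,000 × 2.8% × 3/12 = $5,068.0000
1 Sep – 31 Dec 2035: 4 months at 1.9% → $724,000 × 1.9% × 4/12 = $4,585.3333
Total = $21,418.3333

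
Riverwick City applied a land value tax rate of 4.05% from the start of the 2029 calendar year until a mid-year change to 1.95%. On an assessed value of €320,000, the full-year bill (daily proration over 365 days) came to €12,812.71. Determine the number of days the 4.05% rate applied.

357 days

Let d = days at the first rate; then 365 − d days at the second rate.
€320,000 × [4.05%·d + 1.95%·(365−d)] / 365 = €12,812.71
Solving gives d = 357, so the new rate took effect on December 24, 2029.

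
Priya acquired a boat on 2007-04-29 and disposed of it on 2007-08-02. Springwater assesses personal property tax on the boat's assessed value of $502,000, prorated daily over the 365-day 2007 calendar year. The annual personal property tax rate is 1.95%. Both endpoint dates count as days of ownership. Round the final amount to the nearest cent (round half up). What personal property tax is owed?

$2,574.64

Days held (2007-04-29 to 2007-08-02): 96 out of 365
Tax = $502,000 × 1.95% × 96/365 = $2,574.6411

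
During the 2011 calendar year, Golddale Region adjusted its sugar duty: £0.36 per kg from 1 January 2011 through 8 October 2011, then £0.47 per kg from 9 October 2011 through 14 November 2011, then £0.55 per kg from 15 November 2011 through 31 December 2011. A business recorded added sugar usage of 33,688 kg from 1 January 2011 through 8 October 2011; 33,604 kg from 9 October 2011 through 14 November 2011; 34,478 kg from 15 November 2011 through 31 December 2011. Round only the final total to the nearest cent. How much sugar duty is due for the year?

£46,884.46

1 January – 8 October 2011: 33,688 kg at £0.36/kg → £12,127.68
9 October – 14 November 2011: 33,604 kg at £0.47/kg → £15,793.88
15 November – 31 December 2011: 34,478 kg at £0.55/kg → £18,962.90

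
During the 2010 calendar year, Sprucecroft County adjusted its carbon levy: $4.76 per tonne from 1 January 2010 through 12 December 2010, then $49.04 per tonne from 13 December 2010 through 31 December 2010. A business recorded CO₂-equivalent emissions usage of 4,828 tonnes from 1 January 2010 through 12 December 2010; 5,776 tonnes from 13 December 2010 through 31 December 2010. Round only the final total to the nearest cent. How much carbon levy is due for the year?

$306236.32

1 January – 12 December 2010: 4,828 tonnes at $4.76/tonne → $22981.28
13 December – 31 December 2010: 5,776 tonnes at $49.04/tonne → $283255.04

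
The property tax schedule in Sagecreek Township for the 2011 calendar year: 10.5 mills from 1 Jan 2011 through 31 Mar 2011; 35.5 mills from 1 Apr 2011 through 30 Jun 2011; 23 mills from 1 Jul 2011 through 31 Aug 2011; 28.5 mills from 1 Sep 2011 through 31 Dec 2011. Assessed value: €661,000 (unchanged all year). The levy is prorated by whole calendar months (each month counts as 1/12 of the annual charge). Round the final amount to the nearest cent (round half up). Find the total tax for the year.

1 Jan – 31 Mar 2011: 3 months at 10.5 mills → €661,000 × 1.05% × 3/12 = €1,735.1250
1 Apr – 30 Jun 2011: 3 months at 35.5 mills → €661,000 × 3.55% × 3/12 = €5,866.3750
1 Jul – 31 Aug 2011: 2 months at 23 mills → €661,000 × 2.3% × 2/12 = €2,533.8333
1 Sep – 31 Dec 2011: 4 months at 28.5 mills → €661,000 × 2.85% × 4/12 = €6,279.5000
Total = €16,414.8333

€16,414.83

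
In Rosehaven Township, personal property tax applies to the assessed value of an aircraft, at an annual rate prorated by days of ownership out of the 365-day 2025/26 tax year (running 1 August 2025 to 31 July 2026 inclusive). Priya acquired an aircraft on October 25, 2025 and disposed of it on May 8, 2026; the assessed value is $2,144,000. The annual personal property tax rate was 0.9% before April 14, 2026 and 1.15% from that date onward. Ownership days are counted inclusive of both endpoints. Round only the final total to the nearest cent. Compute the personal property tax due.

$10,728.81

October 25, 2025 – April 13, 2026: 171 days at 0.9% → $2,144,000 × 0.9% × 171/365 = $9,040.0438
April 14 – May 8, 2026: 25 days at 1.15% → $2,144,000 × 1.15% × 25/365 = $1,688.7671
Total = $10,728.8110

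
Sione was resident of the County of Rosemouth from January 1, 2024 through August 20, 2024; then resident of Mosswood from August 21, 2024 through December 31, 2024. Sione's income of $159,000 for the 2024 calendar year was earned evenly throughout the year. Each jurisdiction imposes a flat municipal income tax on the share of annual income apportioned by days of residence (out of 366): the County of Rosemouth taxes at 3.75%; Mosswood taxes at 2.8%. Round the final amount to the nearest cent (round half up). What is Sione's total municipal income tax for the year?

$5,413.60

The County of Rosemouth, January 1 – August 20, 2024: 233 days → $159,000 × 3.75% × 233/366 = $3,795.7992
Mosswood, August 21 – December 31, 2024: 133 days → $159,000 × 2.8% × 133/366 = $1,617.8033
Total = $5,413.6025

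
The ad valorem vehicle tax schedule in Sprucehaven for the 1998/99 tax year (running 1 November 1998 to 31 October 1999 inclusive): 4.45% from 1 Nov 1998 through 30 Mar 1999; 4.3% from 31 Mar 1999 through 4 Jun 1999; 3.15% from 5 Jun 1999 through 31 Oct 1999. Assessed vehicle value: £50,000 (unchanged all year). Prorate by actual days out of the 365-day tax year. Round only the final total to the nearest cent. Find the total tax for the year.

1 Nov 1998 – 30 Mar 1999: 150 days at 4.45% → £50,000 × 4.45% × 150/365 = £914.3836
31 Mar – 4 Jun 1999: 66 days at 4.3% → £50,000 × 4.3% × 66/365 = £388.7671
5 Jun – 31 Oct 1999: 149 days at 3.15% → £50,000 × 3.15% × 149/365 = £642.9452
Total = £1,946.0959

£1,946.10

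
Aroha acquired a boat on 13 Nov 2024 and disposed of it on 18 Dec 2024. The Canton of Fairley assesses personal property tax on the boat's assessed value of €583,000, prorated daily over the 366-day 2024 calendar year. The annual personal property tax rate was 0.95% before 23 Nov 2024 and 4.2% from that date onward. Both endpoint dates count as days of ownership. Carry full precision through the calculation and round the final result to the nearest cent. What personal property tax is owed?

13 Nov – 22 Nov 2024: 10 days at 0.95% → €583,000 × 0.95% × 10/366 = €151.3251
23 Nov – 18 Dec 2024: 26 days at 4.2% → €583,000 × 4.2% × 26/366 = €1,739.4426
Total = €1,890.7678

€1,890.77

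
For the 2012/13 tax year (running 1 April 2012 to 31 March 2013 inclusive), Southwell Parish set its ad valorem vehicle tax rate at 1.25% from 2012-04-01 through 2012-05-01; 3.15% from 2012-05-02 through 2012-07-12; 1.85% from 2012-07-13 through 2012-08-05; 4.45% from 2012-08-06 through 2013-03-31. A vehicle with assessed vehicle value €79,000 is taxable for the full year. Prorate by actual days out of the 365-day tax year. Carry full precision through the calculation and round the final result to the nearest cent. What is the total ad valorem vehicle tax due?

€2,963.15

2012-04-01 to 2012-05-01: 31 days at 1.25% → €79,000 × 1.25% × 31/365 = €83.8699
2012-05-02 to 2012-07-12: 72 days at 3.15% → €79,000 × 3.15% × 72/365 = €490.8822
2012-07-13 to 2012-08-05: 24 days at 1.85% → €79,000 × 1.85% × 24/365 = €96.0986
2012-08-06 to 2013-03-31: 238 days at 4.45% → €79,000 × 4.45% × 238/365 = €2,292.2986
Total = €2,963.1493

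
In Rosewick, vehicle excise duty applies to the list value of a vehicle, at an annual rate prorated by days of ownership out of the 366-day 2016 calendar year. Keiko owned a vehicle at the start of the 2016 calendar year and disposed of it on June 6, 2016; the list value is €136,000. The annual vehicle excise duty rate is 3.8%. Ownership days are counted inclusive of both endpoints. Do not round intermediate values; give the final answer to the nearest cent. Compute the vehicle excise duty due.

Days held (January 1 – June 6, 2016): 158 out of 366
Tax = €136,000 × 3.8% × 158/366 = €2,230.9945

€2,230.99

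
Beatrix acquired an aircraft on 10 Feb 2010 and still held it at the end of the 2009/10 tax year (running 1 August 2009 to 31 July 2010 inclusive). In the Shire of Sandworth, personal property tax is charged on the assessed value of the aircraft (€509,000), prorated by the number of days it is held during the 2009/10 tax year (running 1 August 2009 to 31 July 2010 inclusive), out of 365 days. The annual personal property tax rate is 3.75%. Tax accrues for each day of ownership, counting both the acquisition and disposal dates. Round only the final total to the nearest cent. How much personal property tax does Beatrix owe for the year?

Days held (10 Feb – 31 Jul 2010): 172 out of 365
Tax = €509,000 × 3.75% × 172/365 = €8,994.6575

€8,994.66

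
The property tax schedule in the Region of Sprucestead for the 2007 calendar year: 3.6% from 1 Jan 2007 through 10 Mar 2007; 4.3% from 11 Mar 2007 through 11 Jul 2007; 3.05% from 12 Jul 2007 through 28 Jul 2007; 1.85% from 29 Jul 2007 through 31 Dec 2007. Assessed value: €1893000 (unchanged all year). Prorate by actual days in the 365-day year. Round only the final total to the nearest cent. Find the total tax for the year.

€57969.88

1 Jan – 10 Mar 2007: 69 days at 3.6% → €1893000 × 3.6% × 69/365 = €12882.7726
11 Mar – 11 Jul 2007: 123 days at 4.3% → €1893000 × 4.3% × 123/365 = €27430.3479
12 Jul – 28 Jul 2007: 17 days at 3.05% → €1893000 × 3.05% × 17/365 = €2689.0973
29 Jul – 31 Dec 2007: 156 days at 1.85% → €1893000 × 1.85% × 156/365 = €14967.6658
Total = €57969.8836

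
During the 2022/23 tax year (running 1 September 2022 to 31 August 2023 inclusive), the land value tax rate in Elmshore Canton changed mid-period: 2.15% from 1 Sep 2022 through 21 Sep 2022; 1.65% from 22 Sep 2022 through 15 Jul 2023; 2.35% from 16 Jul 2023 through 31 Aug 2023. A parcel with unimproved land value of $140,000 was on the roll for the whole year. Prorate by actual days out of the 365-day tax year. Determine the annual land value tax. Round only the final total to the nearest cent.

1 Sep – 21 Sep 2022: 21 days at 2.15% → $140,000 × 2.15% × 21/365 = $173.1781
22 Sep 2022 – 15 Jul 2023: 297 days at 1.65% → $140,000 × 1.65% × 297/365 = $1,879.6438
16 Jul – 31 Aug 2023: 47 days at 2.35% → $140,000 × 2.35% × 47/365 = $423.6438
Total = $2,476.4658

$2,476.47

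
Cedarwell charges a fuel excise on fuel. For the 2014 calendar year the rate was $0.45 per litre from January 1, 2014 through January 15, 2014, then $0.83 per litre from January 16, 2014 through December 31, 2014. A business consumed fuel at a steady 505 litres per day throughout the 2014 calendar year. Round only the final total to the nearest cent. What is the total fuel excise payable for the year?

January 1 – January 15, 2014: 15 days × 505 litres/day = 7,575 litres at $0.45/litre → $3,408.75
January 16 – December 31, 2014: 350 days × 505 litres/day = 176,750 litres at $0.83/litre → $146,702.50

$150,111.25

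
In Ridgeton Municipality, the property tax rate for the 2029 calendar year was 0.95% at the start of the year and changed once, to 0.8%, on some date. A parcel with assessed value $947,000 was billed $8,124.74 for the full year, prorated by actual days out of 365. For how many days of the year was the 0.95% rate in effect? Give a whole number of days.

141 days

Let d = days at the first rate; then 365 − d days at the second rate.
$947,000 × [0.95%·d + 0.8%·(365−d)] / 365 = $8,124.74
Solving gives d = 141, so the new rate took effect on May 22, 2029.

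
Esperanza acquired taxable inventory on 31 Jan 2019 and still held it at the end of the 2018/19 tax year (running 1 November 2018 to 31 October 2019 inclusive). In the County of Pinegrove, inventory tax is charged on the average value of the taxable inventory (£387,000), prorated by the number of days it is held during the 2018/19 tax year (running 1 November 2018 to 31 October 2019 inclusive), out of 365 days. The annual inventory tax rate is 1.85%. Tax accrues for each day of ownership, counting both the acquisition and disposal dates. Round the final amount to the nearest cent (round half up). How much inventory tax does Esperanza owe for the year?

£5,374.53

Days held (31 Jan – 31 Oct 2019): 274 out of 365
Tax = £387,000 × 1.85% × 274/365 = £5,374.5288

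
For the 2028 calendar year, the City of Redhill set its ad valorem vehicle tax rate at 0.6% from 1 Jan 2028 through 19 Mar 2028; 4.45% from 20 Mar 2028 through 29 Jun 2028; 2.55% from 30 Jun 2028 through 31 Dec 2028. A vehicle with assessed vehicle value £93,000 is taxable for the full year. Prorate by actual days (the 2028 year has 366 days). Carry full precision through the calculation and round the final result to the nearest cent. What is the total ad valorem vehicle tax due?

£2,472.50

1 Jan – 19 Mar 2028: 79 days at 0.6% → £93,000 × 0.6% × 79/366 = £120.4426
20 Mar – 29 Jun 2028: 102 days at 4.45% → £93,000 × 4.45% × 102/366 = £1,153.3525
30 Jun – 31 Dec 2028: 185 days at 2.55% → £93,000 × 2.55% × 185/366 = £1,198.7090
Total = £2,472.5041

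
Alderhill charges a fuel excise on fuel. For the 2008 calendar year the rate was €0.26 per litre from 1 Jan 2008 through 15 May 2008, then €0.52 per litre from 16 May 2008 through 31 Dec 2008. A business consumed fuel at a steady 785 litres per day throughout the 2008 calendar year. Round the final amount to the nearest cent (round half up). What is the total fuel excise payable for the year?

1 Jan – 15 May 2008: 136 days × 785 litres/day = 106,760 litres at €0.26/litre → €27757.60
16 May – 31 Dec 2008: 230 days × 785 litres/day = 180,550 litres at €0.52/litre → €93886.00

€121643.60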